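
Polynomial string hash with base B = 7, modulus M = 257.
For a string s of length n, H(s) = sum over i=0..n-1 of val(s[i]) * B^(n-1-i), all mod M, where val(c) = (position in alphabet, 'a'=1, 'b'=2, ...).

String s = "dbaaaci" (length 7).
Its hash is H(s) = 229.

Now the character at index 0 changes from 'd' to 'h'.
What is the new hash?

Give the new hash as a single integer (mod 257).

Answer: 1

Derivation:
val('d') = 4, val('h') = 8
Position k = 0, exponent = n-1-k = 6
B^6 mod M = 7^6 mod 257 = 200
Delta = (8 - 4) * 200 mod 257 = 29
New hash = (229 + 29) mod 257 = 1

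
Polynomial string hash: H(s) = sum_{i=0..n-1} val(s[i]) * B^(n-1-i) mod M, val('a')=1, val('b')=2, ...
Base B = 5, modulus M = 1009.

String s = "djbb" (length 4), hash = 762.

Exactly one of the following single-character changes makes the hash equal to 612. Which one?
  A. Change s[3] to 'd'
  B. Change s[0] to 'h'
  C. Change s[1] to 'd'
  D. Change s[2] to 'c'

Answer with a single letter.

Answer: C

Derivation:
Option A: s[3]='b'->'d', delta=(4-2)*5^0 mod 1009 = 2, hash=762+2 mod 1009 = 764
Option B: s[0]='d'->'h', delta=(8-4)*5^3 mod 1009 = 500, hash=762+500 mod 1009 = 253
Option C: s[1]='j'->'d', delta=(4-10)*5^2 mod 1009 = 859, hash=762+859 mod 1009 = 612 <-- target
Option D: s[2]='b'->'c', delta=(3-2)*5^1 mod 1009 = 5, hash=762+5 mod 1009 = 767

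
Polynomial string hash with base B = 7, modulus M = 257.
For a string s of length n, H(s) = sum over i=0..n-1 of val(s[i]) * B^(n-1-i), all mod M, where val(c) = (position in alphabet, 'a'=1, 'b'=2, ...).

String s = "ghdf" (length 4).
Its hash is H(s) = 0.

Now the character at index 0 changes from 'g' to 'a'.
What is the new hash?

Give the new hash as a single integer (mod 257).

val('g') = 7, val('a') = 1
Position k = 0, exponent = n-1-k = 3
B^3 mod M = 7^3 mod 257 = 86
Delta = (1 - 7) * 86 mod 257 = 255
New hash = (0 + 255) mod 257 = 255

Answer: 255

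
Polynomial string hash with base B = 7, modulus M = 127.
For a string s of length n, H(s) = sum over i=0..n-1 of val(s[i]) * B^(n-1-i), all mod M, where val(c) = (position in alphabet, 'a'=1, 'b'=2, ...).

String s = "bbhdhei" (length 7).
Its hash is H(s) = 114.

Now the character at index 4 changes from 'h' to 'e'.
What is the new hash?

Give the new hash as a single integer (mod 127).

Answer: 94

Derivation:
val('h') = 8, val('e') = 5
Position k = 4, exponent = n-1-k = 2
B^2 mod M = 7^2 mod 127 = 49
Delta = (5 - 8) * 49 mod 127 = 107
New hash = (114 + 107) mod 127 = 94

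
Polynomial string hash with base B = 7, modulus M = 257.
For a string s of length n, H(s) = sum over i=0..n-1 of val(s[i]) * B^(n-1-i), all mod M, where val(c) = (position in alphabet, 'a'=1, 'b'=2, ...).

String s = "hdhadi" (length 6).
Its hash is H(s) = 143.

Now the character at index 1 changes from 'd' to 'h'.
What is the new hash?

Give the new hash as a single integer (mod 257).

val('d') = 4, val('h') = 8
Position k = 1, exponent = n-1-k = 4
B^4 mod M = 7^4 mod 257 = 88
Delta = (8 - 4) * 88 mod 257 = 95
New hash = (143 + 95) mod 257 = 238

Answer: 238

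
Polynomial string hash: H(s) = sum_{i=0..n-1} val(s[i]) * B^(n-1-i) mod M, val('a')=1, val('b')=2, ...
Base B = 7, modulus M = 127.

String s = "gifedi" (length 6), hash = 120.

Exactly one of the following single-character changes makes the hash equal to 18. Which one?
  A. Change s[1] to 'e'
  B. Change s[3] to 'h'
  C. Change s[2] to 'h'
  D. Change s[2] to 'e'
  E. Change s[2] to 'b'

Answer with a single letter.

Option A: s[1]='i'->'e', delta=(5-9)*7^4 mod 127 = 48, hash=120+48 mod 127 = 41
Option B: s[3]='e'->'h', delta=(8-5)*7^2 mod 127 = 20, hash=120+20 mod 127 = 13
Option C: s[2]='f'->'h', delta=(8-6)*7^3 mod 127 = 51, hash=120+51 mod 127 = 44
Option D: s[2]='f'->'e', delta=(5-6)*7^3 mod 127 = 38, hash=120+38 mod 127 = 31
Option E: s[2]='f'->'b', delta=(2-6)*7^3 mod 127 = 25, hash=120+25 mod 127 = 18 <-- target

Answer: E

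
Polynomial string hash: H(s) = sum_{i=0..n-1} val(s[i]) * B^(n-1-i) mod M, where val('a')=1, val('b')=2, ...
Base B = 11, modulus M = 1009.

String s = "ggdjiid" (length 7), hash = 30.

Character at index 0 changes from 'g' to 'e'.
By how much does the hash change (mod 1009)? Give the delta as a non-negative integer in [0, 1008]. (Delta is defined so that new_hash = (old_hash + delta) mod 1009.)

Delta formula: (val(new) - val(old)) * B^(n-1-k) mod M
  val('e') - val('g') = 5 - 7 = -2
  B^(n-1-k) = 11^6 mod 1009 = 766
  Delta = -2 * 766 mod 1009 = 486

Answer: 486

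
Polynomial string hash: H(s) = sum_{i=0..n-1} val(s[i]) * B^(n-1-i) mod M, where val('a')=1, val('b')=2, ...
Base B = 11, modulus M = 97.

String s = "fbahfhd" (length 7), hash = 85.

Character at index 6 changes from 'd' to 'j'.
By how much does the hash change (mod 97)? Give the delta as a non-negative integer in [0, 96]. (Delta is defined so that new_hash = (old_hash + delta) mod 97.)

Delta formula: (val(new) - val(old)) * B^(n-1-k) mod M
  val('j') - val('d') = 10 - 4 = 6
  B^(n-1-k) = 11^0 mod 97 = 1
  Delta = 6 * 1 mod 97 = 6

Answer: 6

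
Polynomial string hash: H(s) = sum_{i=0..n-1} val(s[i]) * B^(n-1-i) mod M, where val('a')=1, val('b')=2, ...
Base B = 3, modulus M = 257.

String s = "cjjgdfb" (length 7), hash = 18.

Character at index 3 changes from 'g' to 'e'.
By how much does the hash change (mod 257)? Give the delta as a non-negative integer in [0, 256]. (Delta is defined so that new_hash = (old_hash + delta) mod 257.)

Delta formula: (val(new) - val(old)) * B^(n-1-k) mod M
  val('e') - val('g') = 5 - 7 = -2
  B^(n-1-k) = 3^3 mod 257 = 27
  Delta = -2 * 27 mod 257 = 203

Answer: 203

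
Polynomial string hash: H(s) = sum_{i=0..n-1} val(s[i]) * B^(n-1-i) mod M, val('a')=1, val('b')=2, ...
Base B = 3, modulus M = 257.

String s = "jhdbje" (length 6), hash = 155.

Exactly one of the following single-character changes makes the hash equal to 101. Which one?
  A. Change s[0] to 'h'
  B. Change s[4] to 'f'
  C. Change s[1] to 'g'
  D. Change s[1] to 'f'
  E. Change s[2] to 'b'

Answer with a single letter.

Answer: E

Derivation:
Option A: s[0]='j'->'h', delta=(8-10)*3^5 mod 257 = 28, hash=155+28 mod 257 = 183
Option B: s[4]='j'->'f', delta=(6-10)*3^1 mod 257 = 245, hash=155+245 mod 257 = 143
Option C: s[1]='h'->'g', delta=(7-8)*3^4 mod 257 = 176, hash=155+176 mod 257 = 74
Option D: s[1]='h'->'f', delta=(6-8)*3^4 mod 257 = 95, hash=155+95 mod 257 = 250
Option E: s[2]='d'->'b', delta=(2-4)*3^3 mod 257 = 203, hash=155+203 mod 257 = 101 <-- target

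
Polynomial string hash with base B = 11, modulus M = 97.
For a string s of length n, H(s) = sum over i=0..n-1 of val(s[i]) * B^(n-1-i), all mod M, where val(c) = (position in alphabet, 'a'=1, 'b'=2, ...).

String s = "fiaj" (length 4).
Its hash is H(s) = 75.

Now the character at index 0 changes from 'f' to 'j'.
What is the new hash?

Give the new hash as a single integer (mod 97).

Answer: 64

Derivation:
val('f') = 6, val('j') = 10
Position k = 0, exponent = n-1-k = 3
B^3 mod M = 11^3 mod 97 = 70
Delta = (10 - 6) * 70 mod 97 = 86
New hash = (75 + 86) mod 97 = 64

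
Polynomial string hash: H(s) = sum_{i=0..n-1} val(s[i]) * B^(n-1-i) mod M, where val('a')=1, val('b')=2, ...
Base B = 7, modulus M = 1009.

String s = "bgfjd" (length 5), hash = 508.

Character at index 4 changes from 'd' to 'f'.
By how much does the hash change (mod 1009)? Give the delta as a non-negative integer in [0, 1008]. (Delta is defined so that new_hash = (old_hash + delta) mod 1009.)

Answer: 2

Derivation:
Delta formula: (val(new) - val(old)) * B^(n-1-k) mod M
  val('f') - val('d') = 6 - 4 = 2
  B^(n-1-k) = 7^0 mod 1009 = 1
  Delta = 2 * 1 mod 1009 = 2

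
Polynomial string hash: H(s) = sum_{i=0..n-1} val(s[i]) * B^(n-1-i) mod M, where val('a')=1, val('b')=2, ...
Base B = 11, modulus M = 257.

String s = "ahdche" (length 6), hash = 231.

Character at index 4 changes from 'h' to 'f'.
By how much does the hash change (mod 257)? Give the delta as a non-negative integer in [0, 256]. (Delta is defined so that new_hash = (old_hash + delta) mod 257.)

Answer: 235

Derivation:
Delta formula: (val(new) - val(old)) * B^(n-1-k) mod M
  val('f') - val('h') = 6 - 8 = -2
  B^(n-1-k) = 11^1 mod 257 = 11
  Delta = -2 * 11 mod 257 = 235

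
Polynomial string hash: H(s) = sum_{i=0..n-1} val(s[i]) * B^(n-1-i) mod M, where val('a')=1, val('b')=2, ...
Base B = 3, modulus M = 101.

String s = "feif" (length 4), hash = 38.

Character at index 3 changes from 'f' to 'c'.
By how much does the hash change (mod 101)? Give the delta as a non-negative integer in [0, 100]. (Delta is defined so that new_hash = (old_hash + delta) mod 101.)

Delta formula: (val(new) - val(old)) * B^(n-1-k) mod M
  val('c') - val('f') = 3 - 6 = -3
  B^(n-1-k) = 3^0 mod 101 = 1
  Delta = -3 * 1 mod 101 = 98

Answer: 98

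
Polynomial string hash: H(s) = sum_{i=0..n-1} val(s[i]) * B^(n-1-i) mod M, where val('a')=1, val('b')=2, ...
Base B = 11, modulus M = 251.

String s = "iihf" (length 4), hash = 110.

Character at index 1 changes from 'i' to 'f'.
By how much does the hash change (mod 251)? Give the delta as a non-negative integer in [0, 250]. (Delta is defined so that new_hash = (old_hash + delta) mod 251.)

Delta formula: (val(new) - val(old)) * B^(n-1-k) mod M
  val('f') - val('i') = 6 - 9 = -3
  B^(n-1-k) = 11^2 mod 251 = 121
  Delta = -3 * 121 mod 251 = 139

Answer: 139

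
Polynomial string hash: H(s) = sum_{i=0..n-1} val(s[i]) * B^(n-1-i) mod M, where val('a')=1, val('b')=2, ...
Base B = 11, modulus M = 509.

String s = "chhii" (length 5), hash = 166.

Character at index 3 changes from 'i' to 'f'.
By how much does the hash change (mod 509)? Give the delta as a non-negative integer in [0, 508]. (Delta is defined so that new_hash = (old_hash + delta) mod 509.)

Delta formula: (val(new) - val(old)) * B^(n-1-k) mod M
  val('f') - val('i') = 6 - 9 = -3
  B^(n-1-k) = 11^1 mod 509 = 11
  Delta = -3 * 11 mod 509 = 476

Answer: 476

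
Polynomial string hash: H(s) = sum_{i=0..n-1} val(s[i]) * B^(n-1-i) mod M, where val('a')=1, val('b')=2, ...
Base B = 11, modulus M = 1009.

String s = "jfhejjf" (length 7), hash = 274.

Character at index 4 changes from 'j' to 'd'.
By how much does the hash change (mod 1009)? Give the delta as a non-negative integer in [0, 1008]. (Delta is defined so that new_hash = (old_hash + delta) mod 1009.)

Delta formula: (val(new) - val(old)) * B^(n-1-k) mod M
  val('d') - val('j') = 4 - 10 = -6
  B^(n-1-k) = 11^2 mod 1009 = 121
  Delta = -6 * 121 mod 1009 = 283

Answer: 283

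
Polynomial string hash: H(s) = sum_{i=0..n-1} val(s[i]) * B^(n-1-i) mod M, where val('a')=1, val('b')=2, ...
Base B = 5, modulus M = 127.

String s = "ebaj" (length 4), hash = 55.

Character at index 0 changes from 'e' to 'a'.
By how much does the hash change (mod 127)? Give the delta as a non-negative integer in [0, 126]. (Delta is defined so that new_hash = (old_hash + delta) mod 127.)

Delta formula: (val(new) - val(old)) * B^(n-1-k) mod M
  val('a') - val('e') = 1 - 5 = -4
  B^(n-1-k) = 5^3 mod 127 = 125
  Delta = -4 * 125 mod 127 = 8

Answer: 8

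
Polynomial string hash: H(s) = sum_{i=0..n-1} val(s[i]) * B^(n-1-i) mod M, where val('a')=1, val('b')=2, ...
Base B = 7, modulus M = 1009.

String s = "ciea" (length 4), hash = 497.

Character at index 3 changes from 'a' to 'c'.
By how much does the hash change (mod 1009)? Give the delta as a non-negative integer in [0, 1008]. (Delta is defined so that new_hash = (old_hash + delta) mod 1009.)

Delta formula: (val(new) - val(old)) * B^(n-1-k) mod M
  val('c') - val('a') = 3 - 1 = 2
  B^(n-1-k) = 7^0 mod 1009 = 1
  Delta = 2 * 1 mod 1009 = 2

Answer: 2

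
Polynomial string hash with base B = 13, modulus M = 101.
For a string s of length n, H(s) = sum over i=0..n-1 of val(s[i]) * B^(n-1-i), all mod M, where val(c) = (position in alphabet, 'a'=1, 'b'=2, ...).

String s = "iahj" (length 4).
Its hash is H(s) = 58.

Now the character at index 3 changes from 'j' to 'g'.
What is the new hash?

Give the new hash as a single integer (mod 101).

Answer: 55

Derivation:
val('j') = 10, val('g') = 7
Position k = 3, exponent = n-1-k = 0
B^0 mod M = 13^0 mod 101 = 1
Delta = (7 - 10) * 1 mod 101 = 98
New hash = (58 + 98) mod 101 = 55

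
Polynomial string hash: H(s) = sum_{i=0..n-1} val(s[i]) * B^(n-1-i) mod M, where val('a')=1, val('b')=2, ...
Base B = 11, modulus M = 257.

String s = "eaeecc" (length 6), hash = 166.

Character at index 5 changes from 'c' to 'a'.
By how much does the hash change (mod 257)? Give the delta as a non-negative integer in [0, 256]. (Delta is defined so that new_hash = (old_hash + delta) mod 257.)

Answer: 255

Derivation:
Delta formula: (val(new) - val(old)) * B^(n-1-k) mod M
  val('a') - val('c') = 1 - 3 = -2
  B^(n-1-k) = 11^0 mod 257 = 1
  Delta = -2 * 1 mod 257 = 255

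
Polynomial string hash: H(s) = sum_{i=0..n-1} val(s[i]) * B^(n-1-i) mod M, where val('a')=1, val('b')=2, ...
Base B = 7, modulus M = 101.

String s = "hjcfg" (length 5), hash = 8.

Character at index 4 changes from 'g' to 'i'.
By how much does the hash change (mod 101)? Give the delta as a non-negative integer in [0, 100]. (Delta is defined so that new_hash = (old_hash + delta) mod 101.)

Answer: 2

Derivation:
Delta formula: (val(new) - val(old)) * B^(n-1-k) mod M
  val('i') - val('g') = 9 - 7 = 2
  B^(n-1-k) = 7^0 mod 101 = 1
  Delta = 2 * 1 mod 101 = 2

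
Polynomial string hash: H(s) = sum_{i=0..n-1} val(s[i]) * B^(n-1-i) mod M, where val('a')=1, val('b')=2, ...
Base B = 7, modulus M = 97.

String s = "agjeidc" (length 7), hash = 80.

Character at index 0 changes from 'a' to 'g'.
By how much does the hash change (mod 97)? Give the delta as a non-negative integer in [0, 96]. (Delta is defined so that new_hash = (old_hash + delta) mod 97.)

Delta formula: (val(new) - val(old)) * B^(n-1-k) mod M
  val('g') - val('a') = 7 - 1 = 6
  B^(n-1-k) = 7^6 mod 97 = 85
  Delta = 6 * 85 mod 97 = 25

Answer: 25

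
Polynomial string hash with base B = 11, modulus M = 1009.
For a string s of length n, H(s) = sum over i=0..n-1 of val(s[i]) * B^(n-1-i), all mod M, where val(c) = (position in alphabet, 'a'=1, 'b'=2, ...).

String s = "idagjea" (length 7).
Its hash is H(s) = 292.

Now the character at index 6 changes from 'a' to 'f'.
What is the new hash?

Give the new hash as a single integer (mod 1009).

val('a') = 1, val('f') = 6
Position k = 6, exponent = n-1-k = 0
B^0 mod M = 11^0 mod 1009 = 1
Delta = (6 - 1) * 1 mod 1009 = 5
New hash = (292 + 5) mod 1009 = 297

Answer: 297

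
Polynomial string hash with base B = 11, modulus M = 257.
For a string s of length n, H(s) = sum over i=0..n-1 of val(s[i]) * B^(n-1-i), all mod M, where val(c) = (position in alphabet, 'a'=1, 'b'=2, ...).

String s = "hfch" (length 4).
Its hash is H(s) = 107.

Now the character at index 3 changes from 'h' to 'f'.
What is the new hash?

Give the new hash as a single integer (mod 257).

val('h') = 8, val('f') = 6
Position k = 3, exponent = n-1-k = 0
B^0 mod M = 11^0 mod 257 = 1
Delta = (6 - 8) * 1 mod 257 = 255
New hash = (107 + 255) mod 257 = 105

Answer: 105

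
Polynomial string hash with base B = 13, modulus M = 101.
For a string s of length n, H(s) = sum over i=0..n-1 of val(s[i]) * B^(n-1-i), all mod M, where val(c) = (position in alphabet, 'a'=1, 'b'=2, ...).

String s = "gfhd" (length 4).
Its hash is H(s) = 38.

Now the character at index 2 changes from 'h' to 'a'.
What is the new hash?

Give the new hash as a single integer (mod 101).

val('h') = 8, val('a') = 1
Position k = 2, exponent = n-1-k = 1
B^1 mod M = 13^1 mod 101 = 13
Delta = (1 - 8) * 13 mod 101 = 10
New hash = (38 + 10) mod 101 = 48

Answer: 48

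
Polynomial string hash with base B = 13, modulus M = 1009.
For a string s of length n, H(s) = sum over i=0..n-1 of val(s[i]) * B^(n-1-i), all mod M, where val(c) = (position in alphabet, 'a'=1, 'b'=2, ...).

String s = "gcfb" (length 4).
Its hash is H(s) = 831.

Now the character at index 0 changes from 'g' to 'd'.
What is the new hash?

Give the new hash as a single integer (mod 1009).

val('g') = 7, val('d') = 4
Position k = 0, exponent = n-1-k = 3
B^3 mod M = 13^3 mod 1009 = 179
Delta = (4 - 7) * 179 mod 1009 = 472
New hash = (831 + 472) mod 1009 = 294

Answer: 294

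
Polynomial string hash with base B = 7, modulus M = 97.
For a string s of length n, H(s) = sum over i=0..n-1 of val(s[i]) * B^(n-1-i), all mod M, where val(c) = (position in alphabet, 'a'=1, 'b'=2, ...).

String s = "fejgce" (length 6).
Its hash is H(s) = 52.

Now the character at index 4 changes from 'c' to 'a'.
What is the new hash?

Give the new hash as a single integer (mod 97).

Answer: 38

Derivation:
val('c') = 3, val('a') = 1
Position k = 4, exponent = n-1-k = 1
B^1 mod M = 7^1 mod 97 = 7
Delta = (1 - 3) * 7 mod 97 = 83
New hash = (52 + 83) mod 97 = 38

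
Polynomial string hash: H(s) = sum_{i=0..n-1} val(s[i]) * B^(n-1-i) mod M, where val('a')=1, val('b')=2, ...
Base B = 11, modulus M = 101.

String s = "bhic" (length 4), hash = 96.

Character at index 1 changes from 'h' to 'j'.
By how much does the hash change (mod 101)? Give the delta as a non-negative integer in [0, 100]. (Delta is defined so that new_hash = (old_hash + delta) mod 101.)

Answer: 40

Derivation:
Delta formula: (val(new) - val(old)) * B^(n-1-k) mod M
  val('j') - val('h') = 10 - 8 = 2
  B^(n-1-k) = 11^2 mod 101 = 20
  Delta = 2 * 20 mod 101 = 40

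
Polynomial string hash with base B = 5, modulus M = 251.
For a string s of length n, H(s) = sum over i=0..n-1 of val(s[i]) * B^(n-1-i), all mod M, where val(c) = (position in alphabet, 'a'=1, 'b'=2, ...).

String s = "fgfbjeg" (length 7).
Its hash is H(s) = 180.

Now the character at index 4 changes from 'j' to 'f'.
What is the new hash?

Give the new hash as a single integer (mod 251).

Answer: 80

Derivation:
val('j') = 10, val('f') = 6
Position k = 4, exponent = n-1-k = 2
B^2 mod M = 5^2 mod 251 = 25
Delta = (6 - 10) * 25 mod 251 = 151
New hash = (180 + 151) mod 251 = 80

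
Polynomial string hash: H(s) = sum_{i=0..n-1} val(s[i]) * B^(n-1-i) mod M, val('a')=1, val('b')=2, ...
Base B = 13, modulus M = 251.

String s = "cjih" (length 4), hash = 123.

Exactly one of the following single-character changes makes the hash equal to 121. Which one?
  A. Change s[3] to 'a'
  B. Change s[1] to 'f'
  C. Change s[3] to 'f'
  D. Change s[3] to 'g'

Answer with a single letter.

Option A: s[3]='h'->'a', delta=(1-8)*13^0 mod 251 = 244, hash=123+244 mod 251 = 116
Option B: s[1]='j'->'f', delta=(6-10)*13^2 mod 251 = 77, hash=123+77 mod 251 = 200
Option C: s[3]='h'->'f', delta=(6-8)*13^0 mod 251 = 249, hash=123+249 mod 251 = 121 <-- target
Option D: s[3]='h'->'g', delta=(7-8)*13^0 mod 251 = 250, hash=123+250 mod 251 = 122

Answer: C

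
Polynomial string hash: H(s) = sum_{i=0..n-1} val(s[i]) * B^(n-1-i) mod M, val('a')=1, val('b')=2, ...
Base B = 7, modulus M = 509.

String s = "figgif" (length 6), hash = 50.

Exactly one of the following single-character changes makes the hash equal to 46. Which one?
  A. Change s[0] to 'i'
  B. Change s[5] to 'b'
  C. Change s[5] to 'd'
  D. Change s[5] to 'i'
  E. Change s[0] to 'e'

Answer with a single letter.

Answer: B

Derivation:
Option A: s[0]='f'->'i', delta=(9-6)*7^5 mod 509 = 30, hash=50+30 mod 509 = 80
Option B: s[5]='f'->'b', delta=(2-6)*7^0 mod 509 = 505, hash=50+505 mod 509 = 46 <-- target
Option C: s[5]='f'->'d', delta=(4-6)*7^0 mod 509 = 507, hash=50+507 mod 509 = 48
Option D: s[5]='f'->'i', delta=(9-6)*7^0 mod 509 = 3, hash=50+3 mod 509 = 53
Option E: s[0]='f'->'e', delta=(5-6)*7^5 mod 509 = 499, hash=50+499 mod 509 = 40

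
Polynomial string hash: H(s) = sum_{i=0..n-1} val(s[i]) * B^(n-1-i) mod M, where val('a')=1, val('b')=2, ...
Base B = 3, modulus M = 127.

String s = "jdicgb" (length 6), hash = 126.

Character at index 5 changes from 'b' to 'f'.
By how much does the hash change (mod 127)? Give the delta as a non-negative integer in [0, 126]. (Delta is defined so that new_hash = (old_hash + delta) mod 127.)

Delta formula: (val(new) - val(old)) * B^(n-1-k) mod M
  val('f') - val('b') = 6 - 2 = 4
  B^(n-1-k) = 3^0 mod 127 = 1
  Delta = 4 * 1 mod 127 = 4

Answer: 4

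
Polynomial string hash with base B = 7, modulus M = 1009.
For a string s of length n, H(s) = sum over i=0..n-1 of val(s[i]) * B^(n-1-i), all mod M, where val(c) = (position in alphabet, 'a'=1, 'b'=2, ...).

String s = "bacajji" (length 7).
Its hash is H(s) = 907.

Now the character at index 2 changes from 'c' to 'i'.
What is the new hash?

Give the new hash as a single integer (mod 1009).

val('c') = 3, val('i') = 9
Position k = 2, exponent = n-1-k = 4
B^4 mod M = 7^4 mod 1009 = 383
Delta = (9 - 3) * 383 mod 1009 = 280
New hash = (907 + 280) mod 1009 = 178

Answer: 178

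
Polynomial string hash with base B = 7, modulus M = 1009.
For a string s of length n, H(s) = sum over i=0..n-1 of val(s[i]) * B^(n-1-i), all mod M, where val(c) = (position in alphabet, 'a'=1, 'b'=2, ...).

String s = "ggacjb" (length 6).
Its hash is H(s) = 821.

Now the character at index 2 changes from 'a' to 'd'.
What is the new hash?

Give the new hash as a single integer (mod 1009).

Answer: 841

Derivation:
val('a') = 1, val('d') = 4
Position k = 2, exponent = n-1-k = 3
B^3 mod M = 7^3 mod 1009 = 343
Delta = (4 - 1) * 343 mod 1009 = 20
New hash = (821 + 20) mod 1009 = 841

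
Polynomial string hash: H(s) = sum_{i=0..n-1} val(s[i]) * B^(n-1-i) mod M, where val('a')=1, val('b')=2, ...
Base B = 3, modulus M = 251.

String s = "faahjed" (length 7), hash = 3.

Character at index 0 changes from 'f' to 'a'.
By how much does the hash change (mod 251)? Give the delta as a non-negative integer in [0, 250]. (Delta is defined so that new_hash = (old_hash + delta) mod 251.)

Delta formula: (val(new) - val(old)) * B^(n-1-k) mod M
  val('a') - val('f') = 1 - 6 = -5
  B^(n-1-k) = 3^6 mod 251 = 227
  Delta = -5 * 227 mod 251 = 120

Answer: 120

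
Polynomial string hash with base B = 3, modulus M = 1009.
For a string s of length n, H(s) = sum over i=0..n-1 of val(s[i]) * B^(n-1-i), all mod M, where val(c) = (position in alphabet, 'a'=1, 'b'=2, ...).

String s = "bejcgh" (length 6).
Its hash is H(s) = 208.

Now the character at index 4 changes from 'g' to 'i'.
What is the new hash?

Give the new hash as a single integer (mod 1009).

val('g') = 7, val('i') = 9
Position k = 4, exponent = n-1-k = 1
B^1 mod M = 3^1 mod 1009 = 3
Delta = (9 - 7) * 3 mod 1009 = 6
New hash = (208 + 6) mod 1009 = 214

Answer: 214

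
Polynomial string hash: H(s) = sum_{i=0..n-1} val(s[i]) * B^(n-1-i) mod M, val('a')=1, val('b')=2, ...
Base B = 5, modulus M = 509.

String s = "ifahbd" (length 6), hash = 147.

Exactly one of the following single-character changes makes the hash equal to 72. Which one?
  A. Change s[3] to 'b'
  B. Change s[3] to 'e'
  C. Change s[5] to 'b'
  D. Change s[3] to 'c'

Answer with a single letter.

Option A: s[3]='h'->'b', delta=(2-8)*5^2 mod 509 = 359, hash=147+359 mod 509 = 506
Option B: s[3]='h'->'e', delta=(5-8)*5^2 mod 509 = 434, hash=147+434 mod 509 = 72 <-- target
Option C: s[5]='d'->'b', delta=(2-4)*5^0 mod 509 = 507, hash=147+507 mod 509 = 145
Option D: s[3]='h'->'c', delta=(3-8)*5^2 mod 509 = 384, hash=147+384 mod 509 = 22

Answer: B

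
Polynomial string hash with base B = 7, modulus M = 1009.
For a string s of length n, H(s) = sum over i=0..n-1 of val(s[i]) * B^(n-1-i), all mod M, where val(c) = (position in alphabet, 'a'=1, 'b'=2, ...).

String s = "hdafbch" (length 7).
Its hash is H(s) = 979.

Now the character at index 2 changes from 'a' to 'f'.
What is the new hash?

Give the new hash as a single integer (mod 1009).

val('a') = 1, val('f') = 6
Position k = 2, exponent = n-1-k = 4
B^4 mod M = 7^4 mod 1009 = 383
Delta = (6 - 1) * 383 mod 1009 = 906
New hash = (979 + 906) mod 1009 = 876

Answer: 876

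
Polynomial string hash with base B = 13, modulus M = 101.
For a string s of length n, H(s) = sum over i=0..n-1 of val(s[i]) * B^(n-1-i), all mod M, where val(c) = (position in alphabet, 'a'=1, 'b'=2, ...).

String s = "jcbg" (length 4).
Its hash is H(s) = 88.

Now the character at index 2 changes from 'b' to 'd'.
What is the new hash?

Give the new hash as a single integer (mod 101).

Answer: 13

Derivation:
val('b') = 2, val('d') = 4
Position k = 2, exponent = n-1-k = 1
B^1 mod M = 13^1 mod 101 = 13
Delta = (4 - 2) * 13 mod 101 = 26
New hash = (88 + 26) mod 101 = 13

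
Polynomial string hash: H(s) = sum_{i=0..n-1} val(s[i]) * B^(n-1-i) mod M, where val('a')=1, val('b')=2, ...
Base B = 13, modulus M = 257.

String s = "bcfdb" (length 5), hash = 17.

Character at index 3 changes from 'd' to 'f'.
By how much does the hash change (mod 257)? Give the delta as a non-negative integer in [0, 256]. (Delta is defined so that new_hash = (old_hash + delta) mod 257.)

Delta formula: (val(new) - val(old)) * B^(n-1-k) mod M
  val('f') - val('d') = 6 - 4 = 2
  B^(n-1-k) = 13^1 mod 257 = 13
  Delta = 2 * 13 mod 257 = 26

Answer: 26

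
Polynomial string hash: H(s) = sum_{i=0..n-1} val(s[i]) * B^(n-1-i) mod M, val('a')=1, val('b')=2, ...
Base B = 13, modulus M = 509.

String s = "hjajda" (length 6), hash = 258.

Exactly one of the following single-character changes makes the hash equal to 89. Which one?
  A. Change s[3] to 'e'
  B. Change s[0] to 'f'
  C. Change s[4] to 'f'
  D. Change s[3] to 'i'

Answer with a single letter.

Option A: s[3]='j'->'e', delta=(5-10)*13^2 mod 509 = 173, hash=258+173 mod 509 = 431
Option B: s[0]='h'->'f', delta=(6-8)*13^5 mod 509 = 45, hash=258+45 mod 509 = 303
Option C: s[4]='d'->'f', delta=(6-4)*13^1 mod 509 = 26, hash=258+26 mod 509 = 284
Option D: s[3]='j'->'i', delta=(9-10)*13^2 mod 509 = 340, hash=258+340 mod 509 = 89 <-- target

Answer: D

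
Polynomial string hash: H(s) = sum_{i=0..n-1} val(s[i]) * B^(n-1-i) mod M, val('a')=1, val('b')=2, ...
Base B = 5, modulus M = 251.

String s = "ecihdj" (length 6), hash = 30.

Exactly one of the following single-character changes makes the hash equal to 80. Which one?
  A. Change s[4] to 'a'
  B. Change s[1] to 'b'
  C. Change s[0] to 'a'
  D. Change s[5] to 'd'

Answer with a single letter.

Answer: C

Derivation:
Option A: s[4]='d'->'a', delta=(1-4)*5^1 mod 251 = 236, hash=30+236 mod 251 = 15
Option B: s[1]='c'->'b', delta=(2-3)*5^4 mod 251 = 128, hash=30+128 mod 251 = 158
Option C: s[0]='e'->'a', delta=(1-5)*5^5 mod 251 = 50, hash=30+50 mod 251 = 80 <-- target
Option D: s[5]='j'->'d', delta=(4-10)*5^0 mod 251 = 245, hash=30+245 mod 251 = 24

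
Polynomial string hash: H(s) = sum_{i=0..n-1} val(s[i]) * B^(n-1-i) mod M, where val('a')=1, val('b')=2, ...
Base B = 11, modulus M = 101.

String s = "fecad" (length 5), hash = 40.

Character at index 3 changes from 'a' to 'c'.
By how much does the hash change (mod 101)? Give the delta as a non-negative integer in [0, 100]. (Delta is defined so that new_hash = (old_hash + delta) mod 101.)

Delta formula: (val(new) - val(old)) * B^(n-1-k) mod M
  val('c') - val('a') = 3 - 1 = 2
  B^(n-1-k) = 11^1 mod 101 = 11
  Delta = 2 * 11 mod 101 = 22

Answer: 22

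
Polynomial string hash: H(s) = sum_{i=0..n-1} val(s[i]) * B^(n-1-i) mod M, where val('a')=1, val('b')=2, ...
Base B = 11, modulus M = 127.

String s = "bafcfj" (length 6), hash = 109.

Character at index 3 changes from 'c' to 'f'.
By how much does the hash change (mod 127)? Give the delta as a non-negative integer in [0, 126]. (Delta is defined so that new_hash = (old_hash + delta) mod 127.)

Delta formula: (val(new) - val(old)) * B^(n-1-k) mod M
  val('f') - val('c') = 6 - 3 = 3
  B^(n-1-k) = 11^2 mod 127 = 121
  Delta = 3 * 121 mod 127 = 109

Answer: 109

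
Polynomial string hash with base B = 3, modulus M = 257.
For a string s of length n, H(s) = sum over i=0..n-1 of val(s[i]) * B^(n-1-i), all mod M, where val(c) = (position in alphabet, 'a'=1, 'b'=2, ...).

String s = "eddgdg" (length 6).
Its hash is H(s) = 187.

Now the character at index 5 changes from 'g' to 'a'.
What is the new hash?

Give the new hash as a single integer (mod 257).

val('g') = 7, val('a') = 1
Position k = 5, exponent = n-1-k = 0
B^0 mod M = 3^0 mod 257 = 1
Delta = (1 - 7) * 1 mod 257 = 251
New hash = (187 + 251) mod 257 = 181

Answer: 181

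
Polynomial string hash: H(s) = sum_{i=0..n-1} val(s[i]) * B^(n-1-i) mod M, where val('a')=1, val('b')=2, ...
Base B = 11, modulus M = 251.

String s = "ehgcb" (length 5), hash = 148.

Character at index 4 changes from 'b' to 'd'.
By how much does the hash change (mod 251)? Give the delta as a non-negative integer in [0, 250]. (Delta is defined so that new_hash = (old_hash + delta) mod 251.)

Answer: 2

Derivation:
Delta formula: (val(new) - val(old)) * B^(n-1-k) mod M
  val('d') - val('b') = 4 - 2 = 2
  B^(n-1-k) = 11^0 mod 251 = 1
  Delta = 2 * 1 mod 251 = 2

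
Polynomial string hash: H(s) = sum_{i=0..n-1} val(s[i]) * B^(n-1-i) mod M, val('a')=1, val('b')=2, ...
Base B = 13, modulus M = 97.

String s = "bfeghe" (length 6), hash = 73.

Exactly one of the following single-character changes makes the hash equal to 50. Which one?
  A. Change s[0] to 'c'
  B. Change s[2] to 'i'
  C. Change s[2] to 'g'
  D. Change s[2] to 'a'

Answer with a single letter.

Answer: A

Derivation:
Option A: s[0]='b'->'c', delta=(3-2)*13^5 mod 97 = 74, hash=73+74 mod 97 = 50 <-- target
Option B: s[2]='e'->'i', delta=(9-5)*13^3 mod 97 = 58, hash=73+58 mod 97 = 34
Option C: s[2]='e'->'g', delta=(7-5)*13^3 mod 97 = 29, hash=73+29 mod 97 = 5
Option D: s[2]='e'->'a', delta=(1-5)*13^3 mod 97 = 39, hash=73+39 mod 97 = 15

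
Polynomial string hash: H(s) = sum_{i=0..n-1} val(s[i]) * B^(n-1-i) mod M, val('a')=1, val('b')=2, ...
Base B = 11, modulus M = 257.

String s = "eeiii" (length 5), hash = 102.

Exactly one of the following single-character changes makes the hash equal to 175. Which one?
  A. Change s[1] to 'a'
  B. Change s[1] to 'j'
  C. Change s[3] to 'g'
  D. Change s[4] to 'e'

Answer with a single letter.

Option A: s[1]='e'->'a', delta=(1-5)*11^3 mod 257 = 73, hash=102+73 mod 257 = 175 <-- target
Option B: s[1]='e'->'j', delta=(10-5)*11^3 mod 257 = 230, hash=102+230 mod 257 = 75
Option C: s[3]='i'->'g', delta=(7-9)*11^1 mod 257 = 235, hash=102+235 mod 257 = 80
Option D: s[4]='i'->'e', delta=(5-9)*11^0 mod 257 = 253, hash=102+253 mod 257 = 98

Answer: A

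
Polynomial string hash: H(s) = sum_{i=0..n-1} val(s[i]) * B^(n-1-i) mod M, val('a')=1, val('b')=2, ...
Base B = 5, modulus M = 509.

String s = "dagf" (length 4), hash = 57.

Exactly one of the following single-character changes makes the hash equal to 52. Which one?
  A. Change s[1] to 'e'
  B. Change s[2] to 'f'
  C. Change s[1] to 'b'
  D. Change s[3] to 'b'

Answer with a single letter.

Option A: s[1]='a'->'e', delta=(5-1)*5^2 mod 509 = 100, hash=57+100 mod 509 = 157
Option B: s[2]='g'->'f', delta=(6-7)*5^1 mod 509 = 504, hash=57+504 mod 509 = 52 <-- target
Option C: s[1]='a'->'b', delta=(2-1)*5^2 mod 509 = 25, hash=57+25 mod 509 = 82
Option D: s[3]='f'->'b', delta=(2-6)*5^0 mod 509 = 505, hash=57+505 mod 509 = 53

Answer: B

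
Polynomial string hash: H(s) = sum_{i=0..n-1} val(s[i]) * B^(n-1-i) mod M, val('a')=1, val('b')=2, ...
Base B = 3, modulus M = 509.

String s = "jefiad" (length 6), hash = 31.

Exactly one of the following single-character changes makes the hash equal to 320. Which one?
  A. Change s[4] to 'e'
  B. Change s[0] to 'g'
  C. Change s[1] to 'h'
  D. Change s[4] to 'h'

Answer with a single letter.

Answer: B

Derivation:
Option A: s[4]='a'->'e', delta=(5-1)*3^1 mod 509 = 12, hash=31+12 mod 509 = 43
Option B: s[0]='j'->'g', delta=(7-10)*3^5 mod 509 = 289, hash=31+289 mod 509 = 320 <-- target
Option C: s[1]='e'->'h', delta=(8-5)*3^4 mod 509 = 243, hash=31+243 mod 509 = 274
Option D: s[4]='a'->'h', delta=(8-1)*3^1 mod 509 = 21, hash=31+21 mod 509 = 52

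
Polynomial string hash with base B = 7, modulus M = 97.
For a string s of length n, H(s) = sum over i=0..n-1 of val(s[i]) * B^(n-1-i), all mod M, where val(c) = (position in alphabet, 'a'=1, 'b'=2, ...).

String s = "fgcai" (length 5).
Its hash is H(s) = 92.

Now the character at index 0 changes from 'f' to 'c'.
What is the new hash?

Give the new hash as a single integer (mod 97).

val('f') = 6, val('c') = 3
Position k = 0, exponent = n-1-k = 4
B^4 mod M = 7^4 mod 97 = 73
Delta = (3 - 6) * 73 mod 97 = 72
New hash = (92 + 72) mod 97 = 67

Answer: 67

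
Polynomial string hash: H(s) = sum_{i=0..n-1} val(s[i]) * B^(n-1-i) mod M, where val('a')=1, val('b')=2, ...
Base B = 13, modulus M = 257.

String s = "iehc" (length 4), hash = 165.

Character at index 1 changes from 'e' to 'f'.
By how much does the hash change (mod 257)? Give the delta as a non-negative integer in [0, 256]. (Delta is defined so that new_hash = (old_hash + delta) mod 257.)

Delta formula: (val(new) - val(old)) * B^(n-1-k) mod M
  val('f') - val('e') = 6 - 5 = 1
  B^(n-1-k) = 13^2 mod 257 = 169
  Delta = 1 * 169 mod 257 = 169

Answer: 169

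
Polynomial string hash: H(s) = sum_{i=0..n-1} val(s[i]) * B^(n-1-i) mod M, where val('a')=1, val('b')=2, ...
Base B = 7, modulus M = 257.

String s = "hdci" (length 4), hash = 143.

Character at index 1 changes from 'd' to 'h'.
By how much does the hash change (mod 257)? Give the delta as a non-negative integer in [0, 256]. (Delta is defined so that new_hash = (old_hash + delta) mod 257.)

Answer: 196

Derivation:
Delta formula: (val(new) - val(old)) * B^(n-1-k) mod M
  val('h') - val('d') = 8 - 4 = 4
  B^(n-1-k) = 7^2 mod 257 = 49
  Delta = 4 * 49 mod 257 = 196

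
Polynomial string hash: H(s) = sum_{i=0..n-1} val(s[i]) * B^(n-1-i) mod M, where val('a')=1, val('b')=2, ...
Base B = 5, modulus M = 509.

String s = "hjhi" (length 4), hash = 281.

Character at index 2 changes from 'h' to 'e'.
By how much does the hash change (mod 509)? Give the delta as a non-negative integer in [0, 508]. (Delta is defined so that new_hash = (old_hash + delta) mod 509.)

Answer: 494

Derivation:
Delta formula: (val(new) - val(old)) * B^(n-1-k) mod M
  val('e') - val('h') = 5 - 8 = -3
  B^(n-1-k) = 5^1 mod 509 = 5
  Delta = -3 * 5 mod 509 = 494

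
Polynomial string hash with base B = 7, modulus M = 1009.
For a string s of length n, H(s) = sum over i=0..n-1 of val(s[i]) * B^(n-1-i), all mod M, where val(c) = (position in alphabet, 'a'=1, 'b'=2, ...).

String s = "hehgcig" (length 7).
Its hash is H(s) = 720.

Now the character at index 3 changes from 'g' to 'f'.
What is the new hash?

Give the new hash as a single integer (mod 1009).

Answer: 377

Derivation:
val('g') = 7, val('f') = 6
Position k = 3, exponent = n-1-k = 3
B^3 mod M = 7^3 mod 1009 = 343
Delta = (6 - 7) * 343 mod 1009 = 666
New hash = (720 + 666) mod 1009 = 377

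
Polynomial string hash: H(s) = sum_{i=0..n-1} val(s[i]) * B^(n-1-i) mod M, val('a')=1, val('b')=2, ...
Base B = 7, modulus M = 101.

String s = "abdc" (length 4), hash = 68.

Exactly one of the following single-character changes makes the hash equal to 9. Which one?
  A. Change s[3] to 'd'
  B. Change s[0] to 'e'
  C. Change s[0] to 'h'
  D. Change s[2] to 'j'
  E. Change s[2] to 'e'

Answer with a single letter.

Answer: D

Derivation:
Option A: s[3]='c'->'d', delta=(4-3)*7^0 mod 101 = 1, hash=68+1 mod 101 = 69
Option B: s[0]='a'->'e', delta=(5-1)*7^3 mod 101 = 59, hash=68+59 mod 101 = 26
Option C: s[0]='a'->'h', delta=(8-1)*7^3 mod 101 = 78, hash=68+78 mod 101 = 45
Option D: s[2]='d'->'j', delta=(10-4)*7^1 mod 101 = 42, hash=68+42 mod 101 = 9 <-- target
Option E: s[2]='d'->'e', delta=(5-4)*7^1 mod 101 = 7, hash=68+7 mod 101 = 75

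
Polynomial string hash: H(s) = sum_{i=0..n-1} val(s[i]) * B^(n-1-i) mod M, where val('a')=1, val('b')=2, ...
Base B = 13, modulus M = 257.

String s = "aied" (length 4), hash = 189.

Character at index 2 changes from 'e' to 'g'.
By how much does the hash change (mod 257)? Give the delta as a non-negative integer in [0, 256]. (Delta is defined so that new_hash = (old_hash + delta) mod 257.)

Answer: 26

Derivation:
Delta formula: (val(new) - val(old)) * B^(n-1-k) mod M
  val('g') - val('e') = 7 - 5 = 2
  B^(n-1-k) = 13^1 mod 257 = 13
  Delta = 2 * 13 mod 257 = 26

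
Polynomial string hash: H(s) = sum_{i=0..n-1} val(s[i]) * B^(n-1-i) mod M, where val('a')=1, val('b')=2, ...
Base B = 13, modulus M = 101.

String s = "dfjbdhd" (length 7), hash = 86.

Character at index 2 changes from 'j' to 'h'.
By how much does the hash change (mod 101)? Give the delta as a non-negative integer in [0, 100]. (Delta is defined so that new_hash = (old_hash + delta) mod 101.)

Answer: 44

Derivation:
Delta formula: (val(new) - val(old)) * B^(n-1-k) mod M
  val('h') - val('j') = 8 - 10 = -2
  B^(n-1-k) = 13^4 mod 101 = 79
  Delta = -2 * 79 mod 101 = 44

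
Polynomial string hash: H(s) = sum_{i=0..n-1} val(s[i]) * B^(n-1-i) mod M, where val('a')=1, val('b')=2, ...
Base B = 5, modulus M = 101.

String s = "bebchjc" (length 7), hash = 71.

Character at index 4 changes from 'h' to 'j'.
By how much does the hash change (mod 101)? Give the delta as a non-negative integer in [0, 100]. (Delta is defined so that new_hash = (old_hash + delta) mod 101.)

Answer: 50

Derivation:
Delta formula: (val(new) - val(old)) * B^(n-1-k) mod M
  val('j') - val('h') = 10 - 8 = 2
  B^(n-1-k) = 5^2 mod 101 = 25
  Delta = 2 * 25 mod 101 = 50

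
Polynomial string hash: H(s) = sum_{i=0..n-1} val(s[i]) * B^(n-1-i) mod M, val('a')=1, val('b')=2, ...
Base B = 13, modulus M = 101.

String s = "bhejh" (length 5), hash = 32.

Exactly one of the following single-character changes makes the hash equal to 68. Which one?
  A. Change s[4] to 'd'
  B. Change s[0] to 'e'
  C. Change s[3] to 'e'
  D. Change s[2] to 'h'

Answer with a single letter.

Option A: s[4]='h'->'d', delta=(4-8)*13^0 mod 101 = 97, hash=32+97 mod 101 = 28
Option B: s[0]='b'->'e', delta=(5-2)*13^4 mod 101 = 35, hash=32+35 mod 101 = 67
Option C: s[3]='j'->'e', delta=(5-10)*13^1 mod 101 = 36, hash=32+36 mod 101 = 68 <-- target
Option D: s[2]='e'->'h', delta=(8-5)*13^2 mod 101 = 2, hash=32+2 mod 101 = 34

Answer: C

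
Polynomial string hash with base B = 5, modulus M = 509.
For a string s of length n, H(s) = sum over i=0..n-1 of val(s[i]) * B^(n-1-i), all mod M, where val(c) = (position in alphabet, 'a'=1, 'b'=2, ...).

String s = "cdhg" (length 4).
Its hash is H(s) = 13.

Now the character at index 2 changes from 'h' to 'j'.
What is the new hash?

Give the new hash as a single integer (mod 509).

Answer: 23

Derivation:
val('h') = 8, val('j') = 10
Position k = 2, exponent = n-1-k = 1
B^1 mod M = 5^1 mod 509 = 5
Delta = (10 - 8) * 5 mod 509 = 10
New hash = (13 + 10) mod 509 = 23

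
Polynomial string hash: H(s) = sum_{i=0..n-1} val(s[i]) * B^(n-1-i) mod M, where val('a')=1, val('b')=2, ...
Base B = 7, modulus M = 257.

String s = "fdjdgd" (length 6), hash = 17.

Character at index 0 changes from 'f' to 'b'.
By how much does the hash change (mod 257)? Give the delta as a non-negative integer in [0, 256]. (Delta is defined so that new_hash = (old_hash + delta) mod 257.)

Answer: 106

Derivation:
Delta formula: (val(new) - val(old)) * B^(n-1-k) mod M
  val('b') - val('f') = 2 - 6 = -4
  B^(n-1-k) = 7^5 mod 257 = 102
  Delta = -4 * 102 mod 257 = 106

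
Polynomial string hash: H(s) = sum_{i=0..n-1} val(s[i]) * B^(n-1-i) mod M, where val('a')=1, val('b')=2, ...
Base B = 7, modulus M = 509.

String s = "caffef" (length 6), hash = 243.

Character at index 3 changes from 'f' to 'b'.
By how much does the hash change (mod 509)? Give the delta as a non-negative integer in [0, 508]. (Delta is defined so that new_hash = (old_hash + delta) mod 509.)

Answer: 313

Derivation:
Delta formula: (val(new) - val(old)) * B^(n-1-k) mod M
  val('b') - val('f') = 2 - 6 = -4
  B^(n-1-k) = 7^2 mod 509 = 49
  Delta = -4 * 49 mod 509 = 313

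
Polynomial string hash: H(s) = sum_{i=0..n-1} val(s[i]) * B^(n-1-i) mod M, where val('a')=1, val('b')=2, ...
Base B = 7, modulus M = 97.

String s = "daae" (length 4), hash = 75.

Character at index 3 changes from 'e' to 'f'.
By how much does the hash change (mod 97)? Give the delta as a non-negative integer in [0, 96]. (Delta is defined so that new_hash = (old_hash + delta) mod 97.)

Answer: 1

Derivation:
Delta formula: (val(new) - val(old)) * B^(n-1-k) mod M
  val('f') - val('e') = 6 - 5 = 1
  B^(n-1-k) = 7^0 mod 97 = 1
  Delta = 1 * 1 mod 97 = 1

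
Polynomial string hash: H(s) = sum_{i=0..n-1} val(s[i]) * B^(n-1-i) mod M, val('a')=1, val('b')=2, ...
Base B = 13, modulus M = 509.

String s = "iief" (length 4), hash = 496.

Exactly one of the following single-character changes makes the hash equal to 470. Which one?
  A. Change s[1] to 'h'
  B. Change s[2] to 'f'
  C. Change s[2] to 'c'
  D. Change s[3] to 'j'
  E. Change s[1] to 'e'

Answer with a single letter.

Option A: s[1]='i'->'h', delta=(8-9)*13^2 mod 509 = 340, hash=496+340 mod 509 = 327
Option B: s[2]='e'->'f', delta=(6-5)*13^1 mod 509 = 13, hash=496+13 mod 509 = 0
Option C: s[2]='e'->'c', delta=(3-5)*13^1 mod 509 = 483, hash=496+483 mod 509 = 470 <-- target
Option D: s[3]='f'->'j', delta=(10-6)*13^0 mod 509 = 4, hash=496+4 mod 509 = 500
Option E: s[1]='i'->'e', delta=(5-9)*13^2 mod 509 = 342, hash=496+342 mod 509 = 329

Answer: C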